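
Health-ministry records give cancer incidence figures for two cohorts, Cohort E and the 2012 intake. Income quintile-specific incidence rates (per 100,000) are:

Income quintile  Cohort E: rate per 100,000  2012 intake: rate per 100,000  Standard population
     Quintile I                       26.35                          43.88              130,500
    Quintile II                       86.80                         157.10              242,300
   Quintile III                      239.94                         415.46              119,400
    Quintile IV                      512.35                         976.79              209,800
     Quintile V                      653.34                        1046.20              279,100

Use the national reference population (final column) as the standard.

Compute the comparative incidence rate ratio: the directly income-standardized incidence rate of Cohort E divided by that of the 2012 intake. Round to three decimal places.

0.581

Standard total = 981,100; weights = 0.1330, 0.2470, 0.1217, 0.2138, 0.2845.
Cohort E: 0.1330×26.35 + 0.2470×86.80 + 0.1217×239.94 + 0.2138×512.35 + 0.2845×653.34 = 349.5641 per 100,000.
The 2012 intake: 0.1330×43.88 + 0.2470×157.10 + 0.1217×415.46 + 0.2138×976.79 + 0.2845×1046.20 = 601.6946 per 100,000.
Ratio = 349.5641 ÷ 601.6946 = 0.58097.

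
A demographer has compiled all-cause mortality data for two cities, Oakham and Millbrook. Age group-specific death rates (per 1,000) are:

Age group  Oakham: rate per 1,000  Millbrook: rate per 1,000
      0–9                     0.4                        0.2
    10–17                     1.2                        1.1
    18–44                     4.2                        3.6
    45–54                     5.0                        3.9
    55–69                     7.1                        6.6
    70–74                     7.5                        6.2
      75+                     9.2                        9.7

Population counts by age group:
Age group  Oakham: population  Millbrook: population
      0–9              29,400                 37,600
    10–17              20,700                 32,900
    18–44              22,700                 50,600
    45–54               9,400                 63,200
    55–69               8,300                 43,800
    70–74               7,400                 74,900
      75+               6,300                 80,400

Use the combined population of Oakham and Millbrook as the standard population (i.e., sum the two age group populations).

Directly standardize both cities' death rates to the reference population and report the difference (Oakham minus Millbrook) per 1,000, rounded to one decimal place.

Combined standard total = 487,600; weights = 0.1374, 0.1099, 0.1503, 0.1489, 0.1068, 0.1688, 0.1778.
Oakham: 0.1374×0.4 + 0.1099×1.2 + 0.1503×4.2 + 0.1489×5.0 + 0.1068×7.1 + 0.1688×7.5 + 0.1778×9.2 = 5.2231 per 1,000.
Millbrook: 0.1374×0.2 + 0.1099×1.1 + 0.1503×3.6 + 0.1489×3.9 + 0.1068×6.6 + 0.1688×6.2 + 0.1778×9.7 = 4.7467 per 1,000.
Difference = 5.2231 − 4.7467 = 0.4764.

0.5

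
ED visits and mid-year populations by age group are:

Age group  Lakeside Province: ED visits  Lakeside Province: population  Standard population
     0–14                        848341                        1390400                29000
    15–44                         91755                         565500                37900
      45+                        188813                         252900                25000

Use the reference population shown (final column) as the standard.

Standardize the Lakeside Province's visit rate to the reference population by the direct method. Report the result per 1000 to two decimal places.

Age-specific rates per 1000 for the Lakeside Province: 610.142, 162.255, 746.592.
Standard total = 91900; weights = 0.3156, 0.4124, 0.2720.
Standardized rate: 0.3156×610.142 + 0.4124×162.255 + 0.2720×746.592 = 462.5500 per 1000.

462.55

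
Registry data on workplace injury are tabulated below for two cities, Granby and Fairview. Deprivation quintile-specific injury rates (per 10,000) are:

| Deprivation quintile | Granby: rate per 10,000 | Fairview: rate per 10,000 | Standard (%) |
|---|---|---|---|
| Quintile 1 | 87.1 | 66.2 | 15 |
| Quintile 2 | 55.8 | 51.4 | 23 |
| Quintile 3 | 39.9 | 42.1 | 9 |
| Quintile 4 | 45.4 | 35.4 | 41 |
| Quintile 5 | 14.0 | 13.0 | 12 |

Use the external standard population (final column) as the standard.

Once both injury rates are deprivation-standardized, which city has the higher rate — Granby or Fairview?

Standard weights: 0.15, 0.23, 0.09, 0.41, 0.12.
Granby: 0.1500×87.1 + 0.2300×55.8 + 0.0900×39.9 + 0.4100×45.4 + 0.1200×14.0 = 49.7840 per 10,000.
Fairview: 0.1500×66.2 + 0.2300×51.4 + 0.0900×42.1 + 0.4100×35.4 + 0.1200×13.0 = 41.6150 per 10,000.

Granby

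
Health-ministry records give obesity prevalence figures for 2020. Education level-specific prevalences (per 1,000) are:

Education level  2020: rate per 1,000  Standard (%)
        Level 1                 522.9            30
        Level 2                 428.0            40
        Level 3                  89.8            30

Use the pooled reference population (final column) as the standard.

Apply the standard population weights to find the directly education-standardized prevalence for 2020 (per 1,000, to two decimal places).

Standard weights: 0.30, 0.40, 0.30.
Standardized rate: 0.3000×522.9 + 0.4000×428.0 + 0.3000×89.8 = 355.0100 per 1,000.

355.01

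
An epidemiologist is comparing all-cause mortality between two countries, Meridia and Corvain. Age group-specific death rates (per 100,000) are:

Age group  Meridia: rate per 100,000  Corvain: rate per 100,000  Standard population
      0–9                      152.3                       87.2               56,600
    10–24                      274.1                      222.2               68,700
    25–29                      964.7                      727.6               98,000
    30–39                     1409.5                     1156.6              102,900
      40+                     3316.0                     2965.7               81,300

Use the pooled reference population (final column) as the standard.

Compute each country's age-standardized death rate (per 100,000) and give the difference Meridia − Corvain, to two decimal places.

Standard total = 407,500; weights = 0.1389, 0.1686, 0.2405, 0.2525, 0.1995.
Meridia: 0.1389×152.3 + 0.1686×274.1 + 0.2405×964.7 + 0.2525×1409.5 + 0.1995×3316.0 = 1316.8584 per 100,000.
Corvain: 0.1389×87.2 + 0.1686×222.2 + 0.2405×727.6 + 0.2525×1156.6 + 0.1995×2965.7 = 1108.2970 per 100,000.
Difference = 1316.8584 − 1108.2970 = 208.5614.

208.56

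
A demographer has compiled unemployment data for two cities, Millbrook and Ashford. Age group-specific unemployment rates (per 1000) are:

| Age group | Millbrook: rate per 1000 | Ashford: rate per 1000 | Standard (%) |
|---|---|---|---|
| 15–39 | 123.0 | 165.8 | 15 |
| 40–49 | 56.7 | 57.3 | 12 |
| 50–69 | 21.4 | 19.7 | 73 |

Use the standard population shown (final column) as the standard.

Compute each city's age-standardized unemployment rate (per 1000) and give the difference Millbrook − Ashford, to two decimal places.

Standard weights: 0.15, 0.12, 0.73.
Millbrook: 0.1500×123.0 + 0.1200×56.7 + 0.7300×21.4 = 40.8760 per 1000.
Ashford: 0.1500×165.8 + 0.1200×57.3 + 0.7300×19.7 = 46.1270 per 1000.
Difference = 40.8760 − 46.1270 = -5.2510.

-5.25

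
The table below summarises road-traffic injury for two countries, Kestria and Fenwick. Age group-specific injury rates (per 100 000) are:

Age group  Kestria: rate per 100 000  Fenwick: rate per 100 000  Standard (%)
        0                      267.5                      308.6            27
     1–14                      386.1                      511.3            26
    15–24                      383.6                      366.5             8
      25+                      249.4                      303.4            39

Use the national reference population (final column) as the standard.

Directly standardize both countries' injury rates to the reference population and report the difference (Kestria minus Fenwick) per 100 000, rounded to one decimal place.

Standard weights: 0.27, 0.26, 0.08, 0.39.
Kestria: 0.2700×267.5 + 0.2600×386.1 + 0.0800×383.6 + 0.3900×249.4 = 300.5650 per 100 000.
Fenwick: 0.2700×308.6 + 0.2600×511.3 + 0.0800×366.5 + 0.3900×303.4 = 363.9060 per 100 000.
Difference = 300.5650 − 363.9060 = -63.3410.

-63.3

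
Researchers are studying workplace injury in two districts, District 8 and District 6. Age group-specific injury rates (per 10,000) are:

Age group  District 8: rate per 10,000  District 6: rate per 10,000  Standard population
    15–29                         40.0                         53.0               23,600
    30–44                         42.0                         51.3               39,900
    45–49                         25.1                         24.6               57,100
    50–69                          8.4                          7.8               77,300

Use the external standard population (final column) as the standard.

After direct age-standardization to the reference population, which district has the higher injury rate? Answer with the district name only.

District 6

Standard total = 197,900; weights = 0.1193, 0.2016, 0.2885, 0.3906.
District 8: 0.1193×40.0 + 0.2016×42.0 + 0.2885×25.1 + 0.3906×8.4 = 23.7611 per 10,000.
District 6: 0.1193×53.0 + 0.2016×51.3 + 0.2885×24.6 + 0.3906×7.8 = 26.8078 per 10,000.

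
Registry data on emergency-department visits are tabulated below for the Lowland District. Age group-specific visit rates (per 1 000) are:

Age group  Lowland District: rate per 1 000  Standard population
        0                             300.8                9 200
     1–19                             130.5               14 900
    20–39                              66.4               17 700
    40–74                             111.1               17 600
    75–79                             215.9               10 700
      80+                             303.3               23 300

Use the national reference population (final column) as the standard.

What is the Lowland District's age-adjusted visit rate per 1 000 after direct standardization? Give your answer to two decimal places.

184.36

Standard total = 93 400; weights = 0.0985, 0.1595, 0.1895, 0.1884, 0.1146, 0.2495.
Standardized rate: 0.0985×300.8 + 0.1595×130.5 + 0.1895×66.4 + 0.1884×111.1 + 0.1146×215.9 + 0.2495×303.3 = 184.3626 per 1 000.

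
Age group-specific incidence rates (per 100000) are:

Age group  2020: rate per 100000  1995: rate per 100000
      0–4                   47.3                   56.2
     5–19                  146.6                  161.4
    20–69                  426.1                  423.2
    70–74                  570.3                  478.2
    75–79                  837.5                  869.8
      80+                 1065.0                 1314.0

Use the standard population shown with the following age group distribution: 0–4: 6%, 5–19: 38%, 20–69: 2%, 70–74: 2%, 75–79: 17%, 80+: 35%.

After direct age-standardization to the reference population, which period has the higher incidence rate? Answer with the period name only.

1995

Standard weights: 0.06, 0.38, 0.02, 0.02, 0.17, 0.35.
2020: 0.0600×47.3 + 0.3800×146.6 + 0.0200×426.1 + 0.0200×570.3 + 0.1700×837.5 + 0.3500×1065.0 = 593.5990 per 100000.
1995: 0.0600×56.2 + 0.3800×161.4 + 0.0200×423.2 + 0.0200×478.2 + 0.1700×869.8 + 0.3500×1314.0 = 690.4980 per 100000.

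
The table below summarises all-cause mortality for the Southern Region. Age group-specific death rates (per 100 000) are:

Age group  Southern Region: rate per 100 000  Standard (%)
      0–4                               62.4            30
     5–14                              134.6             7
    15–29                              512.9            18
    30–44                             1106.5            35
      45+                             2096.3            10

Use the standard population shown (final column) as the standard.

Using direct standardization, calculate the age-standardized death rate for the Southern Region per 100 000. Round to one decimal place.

Standard weights: 0.30, 0.07, 0.18, 0.35, 0.10.
Standardized rate: 0.3000×62.4 + 0.0700×134.6 + 0.1800×512.9 + 0.3500×1106.5 + 0.1000×2096.3 = 717.3690 per 100 000.

717.4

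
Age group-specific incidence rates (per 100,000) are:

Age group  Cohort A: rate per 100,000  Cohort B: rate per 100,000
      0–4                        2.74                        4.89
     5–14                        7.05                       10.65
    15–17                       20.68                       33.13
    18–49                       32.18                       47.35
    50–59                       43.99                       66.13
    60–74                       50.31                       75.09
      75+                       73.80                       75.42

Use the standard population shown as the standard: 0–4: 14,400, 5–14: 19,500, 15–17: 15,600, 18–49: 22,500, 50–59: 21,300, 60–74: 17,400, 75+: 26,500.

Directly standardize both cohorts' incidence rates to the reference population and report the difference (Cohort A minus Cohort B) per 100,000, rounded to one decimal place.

-11.5

Standard total = 137,200; weights = 0.1050, 0.1421, 0.1137, 0.1640, 0.1552, 0.1268, 0.1931.
Cohort A: 0.1050×2.74 + 0.1421×7.05 + 0.1137×20.68 + 0.1640×32.18 + 0.1552×43.99 + 0.1268×50.31 + 0.1931×73.80 = 36.3824 per 100,000.
Cohort B: 0.1050×4.89 + 0.1421×10.65 + 0.1137×33.13 + 0.1640×47.35 + 0.1552×66.13 + 0.1268×75.09 + 0.1931×75.42 = 47.9159 per 100,000.
Difference = 36.3824 − 47.9159 = -11.5334.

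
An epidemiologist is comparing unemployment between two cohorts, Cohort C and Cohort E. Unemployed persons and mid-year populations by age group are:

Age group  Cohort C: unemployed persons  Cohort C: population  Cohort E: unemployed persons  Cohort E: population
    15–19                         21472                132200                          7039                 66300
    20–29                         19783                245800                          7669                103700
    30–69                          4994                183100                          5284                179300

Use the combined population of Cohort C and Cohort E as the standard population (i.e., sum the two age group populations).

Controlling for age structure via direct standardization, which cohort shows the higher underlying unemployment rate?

Cohort C

Age-specific rates per 1000 for Cohort C: 162.421, 80.484, 27.275.
For Cohort E: 106.169, 73.954, 29.470.
Combined standard total = 910400; weights = 0.2180, 0.3839, 0.3981.
Cohort C: 0.2180×162.421 + 0.3839×80.484 + 0.3981×27.275 = 77.1683 per 1000.
Cohort E: 0.2180×106.169 + 0.3839×73.954 + 0.3981×29.470 = 63.2704 per 1000.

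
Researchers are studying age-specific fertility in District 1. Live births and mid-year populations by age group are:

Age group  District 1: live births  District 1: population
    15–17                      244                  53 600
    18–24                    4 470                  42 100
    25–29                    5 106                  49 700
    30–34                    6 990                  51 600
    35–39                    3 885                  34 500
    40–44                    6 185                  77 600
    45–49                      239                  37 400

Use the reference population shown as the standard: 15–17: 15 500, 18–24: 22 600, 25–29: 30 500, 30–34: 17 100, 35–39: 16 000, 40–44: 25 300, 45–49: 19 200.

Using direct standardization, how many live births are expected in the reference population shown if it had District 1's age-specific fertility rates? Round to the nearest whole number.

Age-specific rates per 1 000 for District 1: 4.552, 106.176, 102.736, 135.465, 112.609, 79.704, 6.390.
Expected live births = Σ (standard pop × age-specific rate ÷ 1 000)
= 15 500×4.552/1 000 + 22 600×106.176/1 000 + 30 500×102.736/1 000 + 17 100×135.465/1 000 + 16 000×112.609/1 000 + 25 300×79.704/1 000 + 19 200×6.390/1 000
= 70.56 + 2399.57 + 3133.46 + 2316.45 + 1801.74 + 2016.50 + 122.70 = 11860.98.

11861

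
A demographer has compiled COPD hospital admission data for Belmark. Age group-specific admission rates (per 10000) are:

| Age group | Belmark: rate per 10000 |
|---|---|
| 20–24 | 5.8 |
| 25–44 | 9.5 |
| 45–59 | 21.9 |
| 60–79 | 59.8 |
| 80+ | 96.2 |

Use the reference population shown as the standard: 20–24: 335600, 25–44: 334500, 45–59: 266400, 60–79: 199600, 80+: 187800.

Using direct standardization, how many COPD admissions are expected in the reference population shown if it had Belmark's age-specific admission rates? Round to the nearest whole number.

4096

Expected COPD admissions = Σ (standard pop × age-specific rate ÷ 10000)
= 335600×5.8/10000 + 334500×9.5/10000 + 266400×21.9/10000 + 199600×59.8/10000 + 187800×96.2/10000
= 194.65 + 317.77 + 583.42 + 1193.61 + 1806.64 = 4096.08.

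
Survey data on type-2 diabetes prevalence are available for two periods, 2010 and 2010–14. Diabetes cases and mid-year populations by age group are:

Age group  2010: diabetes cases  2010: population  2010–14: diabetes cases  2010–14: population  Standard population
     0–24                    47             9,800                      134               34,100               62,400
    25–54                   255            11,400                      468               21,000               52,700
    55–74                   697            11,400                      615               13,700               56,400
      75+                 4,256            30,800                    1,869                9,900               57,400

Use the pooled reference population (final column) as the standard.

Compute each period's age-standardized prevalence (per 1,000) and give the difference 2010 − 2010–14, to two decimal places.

-8.43

Age-specific rates per 1,000 for 2010: 4.796, 22.368, 61.140, 138.182.
For 2010–14: 3.930, 22.286, 44.891, 188.788.
Standard total = 228,900; weights = 0.2726, 0.2302, 0.2464, 0.2508.
2010: 0.2726×4.796 + 0.2302×22.368 + 0.2464×61.140 + 0.2508×138.182 = 56.1731 per 1,000.
2010–14: 0.2726×3.930 + 0.2302×22.286 + 0.2464×44.891 + 0.2508×188.788 = 64.6043 per 1,000.
Difference = 56.1731 − 64.6043 = -8.4311.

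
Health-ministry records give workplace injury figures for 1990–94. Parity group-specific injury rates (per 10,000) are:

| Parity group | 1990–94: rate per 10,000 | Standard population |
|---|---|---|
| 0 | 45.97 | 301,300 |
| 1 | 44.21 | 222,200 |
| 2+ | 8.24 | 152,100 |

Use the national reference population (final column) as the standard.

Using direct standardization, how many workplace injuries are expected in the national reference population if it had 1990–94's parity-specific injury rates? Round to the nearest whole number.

2493

Expected workplace injuries = Σ (standard pop × parity-specific rate ÷ 10,000)
= 301,300×45.97/10,000 + 222,200×44.21/10,000 + 152,100×8.24/10,000
= 1385.08 + 982.35 + 125.33 = 2492.75.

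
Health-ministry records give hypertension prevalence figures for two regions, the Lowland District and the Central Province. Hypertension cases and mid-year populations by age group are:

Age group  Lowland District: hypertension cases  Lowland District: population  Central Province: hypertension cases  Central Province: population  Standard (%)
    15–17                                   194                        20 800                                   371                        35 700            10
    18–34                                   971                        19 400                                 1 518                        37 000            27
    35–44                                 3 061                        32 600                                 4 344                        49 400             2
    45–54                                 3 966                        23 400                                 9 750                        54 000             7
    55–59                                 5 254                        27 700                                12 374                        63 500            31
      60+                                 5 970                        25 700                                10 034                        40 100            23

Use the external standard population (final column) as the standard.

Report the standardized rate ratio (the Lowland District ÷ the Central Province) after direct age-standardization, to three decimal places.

Age-specific rates per 1 000 for the Lowland District: 9.327, 50.052, 93.896, 169.487, 189.675, 232.296.
For the Central Province: 10.392, 41.027, 87.935, 180.556, 194.866, 250.224.
Standard weights: 0.10, 0.27, 0.02, 0.07, 0.31, 0.23.
The Lowland District: 0.1000×9.327 + 0.2700×50.052 + 0.0200×93.896 + 0.0700×169.487 + 0.3100×189.675 + 0.2300×232.296 = 140.4159 per 1 000.
The Central Province: 0.1000×10.392 + 0.2700×41.027 + 0.0200×87.935 + 0.0700×180.556 + 0.3100×194.866 + 0.2300×250.224 = 144.4742 per 1 000.
Ratio = 140.4159 ÷ 144.4742 = 0.97191.

0.972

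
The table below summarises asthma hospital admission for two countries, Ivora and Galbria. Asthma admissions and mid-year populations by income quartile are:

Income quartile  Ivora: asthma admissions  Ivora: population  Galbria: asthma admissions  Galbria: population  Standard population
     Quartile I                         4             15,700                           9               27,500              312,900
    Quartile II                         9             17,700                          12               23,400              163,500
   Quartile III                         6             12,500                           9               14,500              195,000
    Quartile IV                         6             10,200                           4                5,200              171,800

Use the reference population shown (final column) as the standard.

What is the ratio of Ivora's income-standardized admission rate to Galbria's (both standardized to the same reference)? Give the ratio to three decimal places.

Income-specific rates per 10,000 for Ivora: 2.55, 5.08, 4.80, 5.88.
For Galbria: 3.27, 5.13, 6.21, 7.69.
Standard total = 843,200; weights = 0.3711, 0.1939, 0.2313, 0.2037.
Ivora: 0.3711×2.55 + 0.1939×5.08 + 0.2313×4.80 + 0.2037×5.88 = 4.2400 per 10,000.
Galbria: 0.3711×3.27 + 0.1939×5.13 + 0.2313×6.21 + 0.2037×7.69 = 5.2116 per 10,000.
Ratio = 4.2400 ÷ 5.2116 = 0.81357.

0.814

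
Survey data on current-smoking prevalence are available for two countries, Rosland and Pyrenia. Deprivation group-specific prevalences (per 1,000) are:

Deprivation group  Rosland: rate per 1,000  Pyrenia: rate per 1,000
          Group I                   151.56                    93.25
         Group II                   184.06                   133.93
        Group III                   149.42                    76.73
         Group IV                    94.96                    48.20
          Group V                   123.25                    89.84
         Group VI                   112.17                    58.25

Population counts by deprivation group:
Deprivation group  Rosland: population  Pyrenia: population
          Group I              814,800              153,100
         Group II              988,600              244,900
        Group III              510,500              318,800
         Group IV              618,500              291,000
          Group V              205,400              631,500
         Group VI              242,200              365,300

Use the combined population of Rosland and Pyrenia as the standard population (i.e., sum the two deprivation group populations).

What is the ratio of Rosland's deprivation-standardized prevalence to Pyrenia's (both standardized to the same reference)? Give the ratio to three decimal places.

1.595

Combined standard total = 5,384,600; weights = 0.1798, 0.2291, 0.1540, 0.1689, 0.1554, 0.1128.
Rosland: 0.1798×151.56 + 0.2291×184.06 + 0.1540×149.42 + 0.1689×94.96 + 0.1554×123.25 + 0.1128×112.17 = 140.2712 per 1,000.
Pyrenia: 0.1798×93.25 + 0.2291×133.93 + 0.1540×76.73 + 0.1689×48.20 + 0.1554×89.84 + 0.1128×58.25 = 87.9366 per 1,000.
Ratio = 140.2712 ÷ 87.9366 = 1.59514.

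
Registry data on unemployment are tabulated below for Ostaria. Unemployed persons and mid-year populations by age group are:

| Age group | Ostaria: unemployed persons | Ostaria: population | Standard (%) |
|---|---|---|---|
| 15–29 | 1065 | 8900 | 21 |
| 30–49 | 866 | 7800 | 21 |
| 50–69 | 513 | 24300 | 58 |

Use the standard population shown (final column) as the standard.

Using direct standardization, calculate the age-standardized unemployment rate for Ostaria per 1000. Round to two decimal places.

Age-specific rates per 1000 for Ostaria: 119.663, 111.026, 21.111.
Standard weights: 0.21, 0.21, 0.58.
Standardized rate: 0.2100×119.663 + 0.2100×111.026 + 0.5800×21.111 = 60.6890 per 1000.

60.69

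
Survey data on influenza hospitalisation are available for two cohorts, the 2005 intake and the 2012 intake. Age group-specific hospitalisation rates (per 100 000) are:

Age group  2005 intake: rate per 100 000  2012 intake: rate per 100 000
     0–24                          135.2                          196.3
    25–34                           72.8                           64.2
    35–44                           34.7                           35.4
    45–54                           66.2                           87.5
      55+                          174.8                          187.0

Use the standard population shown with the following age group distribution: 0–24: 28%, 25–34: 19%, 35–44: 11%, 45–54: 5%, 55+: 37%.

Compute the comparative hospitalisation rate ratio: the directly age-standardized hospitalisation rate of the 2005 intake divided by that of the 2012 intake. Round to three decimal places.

Standard weights: 0.28, 0.19, 0.11, 0.05, 0.37.
The 2005 intake: 0.2800×135.2 + 0.1900×72.8 + 0.1100×34.7 + 0.0500×66.2 + 0.3700×174.8 = 123.4910 per 100 000.
The 2012 intake: 0.2800×196.3 + 0.1900×64.2 + 0.1100×35.4 + 0.0500×87.5 + 0.3700×187.0 = 144.6210 per 100 000.
Ratio = 123.4910 ÷ 144.6210 = 0.85389.

0.854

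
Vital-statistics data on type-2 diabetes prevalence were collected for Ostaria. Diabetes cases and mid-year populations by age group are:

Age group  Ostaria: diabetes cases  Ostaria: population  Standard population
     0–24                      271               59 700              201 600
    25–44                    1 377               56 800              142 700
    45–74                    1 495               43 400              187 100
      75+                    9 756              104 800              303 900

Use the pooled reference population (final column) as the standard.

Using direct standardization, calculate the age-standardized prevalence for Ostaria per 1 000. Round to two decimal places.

46.82

Age-specific rates per 1 000 for Ostaria: 4.539, 24.243, 34.447, 93.092.
Standard total = 835 300; weights = 0.2414, 0.1708, 0.2240, 0.3638.
Standardized rate: 0.2414×4.539 + 0.1708×24.243 + 0.2240×34.447 + 0.3638×93.092 = 46.8217 per 1 000.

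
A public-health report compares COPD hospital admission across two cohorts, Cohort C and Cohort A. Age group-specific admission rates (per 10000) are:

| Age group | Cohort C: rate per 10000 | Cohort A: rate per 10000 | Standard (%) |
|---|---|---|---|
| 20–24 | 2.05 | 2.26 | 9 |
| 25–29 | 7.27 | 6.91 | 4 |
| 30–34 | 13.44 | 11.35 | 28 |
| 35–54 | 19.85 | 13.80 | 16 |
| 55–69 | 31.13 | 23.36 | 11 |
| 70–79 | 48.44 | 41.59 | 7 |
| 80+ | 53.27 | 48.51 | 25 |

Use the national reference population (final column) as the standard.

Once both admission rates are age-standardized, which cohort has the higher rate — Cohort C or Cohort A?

Standard weights: 0.09, 0.04, 0.28, 0.16, 0.11, 0.07, 0.25.
Cohort C: 0.0900×2.05 + 0.0400×7.27 + 0.2800×13.44 + 0.1600×19.85 + 0.1100×31.13 + 0.0700×48.44 + 0.2500×53.27 = 27.5471 per 10000.
Cohort A: 0.0900×2.26 + 0.0400×6.91 + 0.2800×11.35 + 0.1600×13.80 + 0.1100×23.36 + 0.0700×41.59 + 0.2500×48.51 = 23.4742 per 10000.

Cohort C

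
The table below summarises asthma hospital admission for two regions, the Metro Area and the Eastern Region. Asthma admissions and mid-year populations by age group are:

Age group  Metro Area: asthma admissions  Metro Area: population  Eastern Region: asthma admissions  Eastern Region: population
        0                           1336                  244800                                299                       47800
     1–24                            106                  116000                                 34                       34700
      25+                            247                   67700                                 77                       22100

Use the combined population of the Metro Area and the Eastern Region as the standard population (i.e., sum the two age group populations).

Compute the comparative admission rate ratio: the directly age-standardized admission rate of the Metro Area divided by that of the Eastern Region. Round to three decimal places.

Age-specific rates per 10000 for the Metro Area: 54.58, 9.14, 36.48.
For the Eastern Region: 62.55, 9.80, 34.84.
Combined standard total = 533100; weights = 0.5489, 0.2827, 0.1684.
The Metro Area: 0.5489×54.58 + 0.2827×9.14 + 0.1684×36.48 = 38.6833 per 10000.
The Eastern Region: 0.5489×62.55 + 0.2827×9.80 + 0.1684×34.84 = 42.9716 per 10000.
Ratio = 38.6833 ÷ 42.9716 = 0.90021.

0.900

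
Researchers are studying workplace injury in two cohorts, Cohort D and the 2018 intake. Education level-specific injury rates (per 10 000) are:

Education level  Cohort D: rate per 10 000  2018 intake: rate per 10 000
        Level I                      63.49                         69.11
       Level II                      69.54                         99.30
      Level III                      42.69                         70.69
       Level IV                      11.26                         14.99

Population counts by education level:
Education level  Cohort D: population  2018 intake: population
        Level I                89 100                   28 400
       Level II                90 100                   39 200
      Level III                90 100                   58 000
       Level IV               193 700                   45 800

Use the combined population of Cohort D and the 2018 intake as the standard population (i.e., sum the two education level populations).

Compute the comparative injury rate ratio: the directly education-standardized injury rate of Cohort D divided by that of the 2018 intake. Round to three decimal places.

0.727

Combined standard total = 634 400; weights = 0.1852, 0.2038, 0.2334, 0.3775.
Cohort D: 0.1852×63.49 + 0.2038×69.54 + 0.2334×42.69 + 0.3775×11.26 = 40.1494 per 10 000.
The 2018 intake: 0.1852×69.11 + 0.2038×99.30 + 0.2334×70.69 + 0.3775×14.99 = 55.2005 per 10 000.
Ratio = 40.1494 ÷ 55.2005 = 0.72734.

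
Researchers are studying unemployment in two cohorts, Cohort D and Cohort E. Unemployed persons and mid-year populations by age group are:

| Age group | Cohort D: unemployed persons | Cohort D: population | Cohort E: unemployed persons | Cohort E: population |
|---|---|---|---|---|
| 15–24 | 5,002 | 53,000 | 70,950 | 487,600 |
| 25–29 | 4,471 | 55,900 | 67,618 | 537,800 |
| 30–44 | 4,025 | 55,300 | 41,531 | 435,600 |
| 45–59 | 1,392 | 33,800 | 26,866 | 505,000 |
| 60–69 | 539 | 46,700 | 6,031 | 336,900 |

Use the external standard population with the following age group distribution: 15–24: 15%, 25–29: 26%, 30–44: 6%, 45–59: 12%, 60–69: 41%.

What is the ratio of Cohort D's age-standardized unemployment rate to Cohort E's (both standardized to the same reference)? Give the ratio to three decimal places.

0.662

Age-specific rates per 1,000 for Cohort D: 94.377, 79.982, 72.785, 41.183, 11.542.
For Cohort E: 145.509, 125.731, 95.342, 53.200, 17.901.
Standard weights: 0.15, 0.26, 0.06, 0.12, 0.41.
Cohort D: 0.1500×94.377 + 0.2600×79.982 + 0.0600×72.785 + 0.1200×41.183 + 0.4100×11.542 = 48.9932 per 1,000.
Cohort E: 0.1500×145.509 + 0.2600×125.731 + 0.0600×95.342 + 0.1200×53.200 + 0.4100×17.901 = 73.9604 per 1,000.
Ratio = 48.9932 ÷ 73.9604 = 0.66242.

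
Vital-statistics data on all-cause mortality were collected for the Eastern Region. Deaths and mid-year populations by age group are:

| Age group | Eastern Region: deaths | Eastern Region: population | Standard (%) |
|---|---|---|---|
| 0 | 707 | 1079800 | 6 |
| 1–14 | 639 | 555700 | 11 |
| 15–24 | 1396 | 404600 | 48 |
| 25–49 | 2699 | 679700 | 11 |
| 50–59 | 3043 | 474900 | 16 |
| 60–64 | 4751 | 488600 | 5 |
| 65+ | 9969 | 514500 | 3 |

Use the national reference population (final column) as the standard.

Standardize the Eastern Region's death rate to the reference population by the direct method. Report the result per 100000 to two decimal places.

Age-specific rates per 100000 for the Eastern Region: 65.48, 114.99, 345.03, 397.09, 640.77, 972.37, 1937.61.
Standard weights: 0.06, 0.11, 0.48, 0.11, 0.16, 0.05, 0.03.
Standardized rate: 0.0600×65.48 + 0.1100×114.99 + 0.4800×345.03 + 0.1100×397.09 + 0.1600×640.77 + 0.0500×972.37 + 0.0300×1937.61 = 435.1418 per 100000.

435.14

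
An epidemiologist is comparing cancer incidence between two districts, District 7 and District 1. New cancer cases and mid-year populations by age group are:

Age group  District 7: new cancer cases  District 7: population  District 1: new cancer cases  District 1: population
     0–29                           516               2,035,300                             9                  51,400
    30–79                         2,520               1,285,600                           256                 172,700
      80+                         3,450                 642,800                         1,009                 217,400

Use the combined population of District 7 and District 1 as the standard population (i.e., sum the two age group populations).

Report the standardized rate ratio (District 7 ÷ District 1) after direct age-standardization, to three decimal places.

1.228

Age-specific rates per 100,000 for District 7: 25.35, 196.02, 536.71.
For District 1: 17.51, 148.23, 464.12.
Combined standard total = 4,405,200; weights = 0.4737, 0.3310, 0.1953.
District 7: 0.4737×25.35 + 0.3310×196.02 + 0.1953×536.71 = 181.7028 per 100,000.
District 1: 0.4737×17.51 + 0.3310×148.23 + 0.1953×464.12 = 147.9943 per 100,000.
Ratio = 181.7028 ÷ 147.9943 = 1.22777.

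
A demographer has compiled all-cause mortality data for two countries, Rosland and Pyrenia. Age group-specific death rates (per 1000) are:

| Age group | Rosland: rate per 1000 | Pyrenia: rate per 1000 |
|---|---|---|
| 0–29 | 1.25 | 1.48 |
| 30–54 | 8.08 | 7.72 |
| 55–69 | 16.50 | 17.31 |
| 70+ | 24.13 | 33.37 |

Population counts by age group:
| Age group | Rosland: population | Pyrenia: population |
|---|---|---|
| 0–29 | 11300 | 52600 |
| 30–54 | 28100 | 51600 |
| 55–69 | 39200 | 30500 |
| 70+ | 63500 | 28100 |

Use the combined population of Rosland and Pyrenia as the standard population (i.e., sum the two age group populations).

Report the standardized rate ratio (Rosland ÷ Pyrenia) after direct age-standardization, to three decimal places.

Combined standard total = 304900; weights = 0.2096, 0.2614, 0.2286, 0.3004.
Rosland: 0.2096×1.25 + 0.2614×8.08 + 0.2286×16.50 + 0.3004×24.13 = 13.3952 per 1000.
Pyrenia: 0.2096×1.48 + 0.2614×7.72 + 0.2286×17.31 + 0.3004×33.37 = 16.3104 per 1000.
Ratio = 13.3952 ÷ 16.3104 = 0.82127.

0.821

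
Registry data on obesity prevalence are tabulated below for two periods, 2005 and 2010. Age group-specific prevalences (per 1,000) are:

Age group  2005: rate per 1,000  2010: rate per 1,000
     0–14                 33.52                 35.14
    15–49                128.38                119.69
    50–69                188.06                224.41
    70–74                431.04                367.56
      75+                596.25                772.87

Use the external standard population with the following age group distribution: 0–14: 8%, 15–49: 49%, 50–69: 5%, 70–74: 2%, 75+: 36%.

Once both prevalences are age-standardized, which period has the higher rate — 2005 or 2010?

2010

Standard weights: 0.08, 0.49, 0.05, 0.02, 0.36.
2005: 0.0800×33.52 + 0.4900×128.38 + 0.0500×188.06 + 0.0200×431.04 + 0.3600×596.25 = 298.2616 per 1,000.
2010: 0.0800×35.14 + 0.4900×119.69 + 0.0500×224.41 + 0.0200×367.56 + 0.3600×772.87 = 358.2642 per 1,000.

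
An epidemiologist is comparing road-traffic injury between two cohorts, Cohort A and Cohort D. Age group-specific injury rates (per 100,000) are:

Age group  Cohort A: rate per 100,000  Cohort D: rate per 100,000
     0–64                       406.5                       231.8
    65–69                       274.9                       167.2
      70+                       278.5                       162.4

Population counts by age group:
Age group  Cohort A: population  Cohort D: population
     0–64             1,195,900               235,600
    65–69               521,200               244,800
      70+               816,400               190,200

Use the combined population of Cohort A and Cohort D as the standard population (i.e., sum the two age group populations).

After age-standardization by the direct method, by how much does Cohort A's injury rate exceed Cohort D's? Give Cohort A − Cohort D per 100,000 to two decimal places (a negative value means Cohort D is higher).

Combined standard total = 3,204,100; weights = 0.4468, 0.2391, 0.3142.
Cohort A: 0.4468×406.5 + 0.2391×274.9 + 0.3142×278.5 = 334.8261 per 100,000.
Cohort D: 0.4468×231.8 + 0.2391×167.2 + 0.3142×162.4 = 194.5535 per 100,000.
Difference = 334.8261 − 194.5535 = 140.2726.

140.27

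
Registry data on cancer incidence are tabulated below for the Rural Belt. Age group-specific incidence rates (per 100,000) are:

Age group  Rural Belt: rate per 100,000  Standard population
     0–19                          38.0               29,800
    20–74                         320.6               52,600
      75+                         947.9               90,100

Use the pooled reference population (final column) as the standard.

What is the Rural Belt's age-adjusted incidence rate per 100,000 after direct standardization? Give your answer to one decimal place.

Standard total = 172,500; weights = 0.1728, 0.3049, 0.5223.
Standardized rate: 0.1728×38.0 + 0.3049×320.6 + 0.5223×947.9 = 599.4304 per 100,000.

599.4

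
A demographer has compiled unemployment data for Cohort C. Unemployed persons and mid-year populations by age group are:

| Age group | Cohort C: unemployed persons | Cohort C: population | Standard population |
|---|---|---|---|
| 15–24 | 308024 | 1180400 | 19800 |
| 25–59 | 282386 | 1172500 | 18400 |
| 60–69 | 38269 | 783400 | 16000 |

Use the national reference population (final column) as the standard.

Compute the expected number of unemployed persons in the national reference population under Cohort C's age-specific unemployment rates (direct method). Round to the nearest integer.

Age-specific rates per 1000 for Cohort C: 260.949, 240.841, 48.850.
Expected unemployed persons = Σ (standard pop × age-specific rate ÷ 1000)
= 19800×260.949/1000 + 18400×240.841/1000 + 16000×48.850/1000
= 5166.79 + 4431.47 + 781.60 = 10379.86.

10380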